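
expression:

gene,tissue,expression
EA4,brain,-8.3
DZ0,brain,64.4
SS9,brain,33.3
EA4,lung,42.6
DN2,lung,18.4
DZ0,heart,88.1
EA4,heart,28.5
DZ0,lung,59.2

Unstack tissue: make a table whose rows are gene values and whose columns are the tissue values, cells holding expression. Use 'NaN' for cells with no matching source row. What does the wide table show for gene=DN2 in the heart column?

No long-format row has gene=DN2 and tissue=heart, so the cell is NaN.

NaN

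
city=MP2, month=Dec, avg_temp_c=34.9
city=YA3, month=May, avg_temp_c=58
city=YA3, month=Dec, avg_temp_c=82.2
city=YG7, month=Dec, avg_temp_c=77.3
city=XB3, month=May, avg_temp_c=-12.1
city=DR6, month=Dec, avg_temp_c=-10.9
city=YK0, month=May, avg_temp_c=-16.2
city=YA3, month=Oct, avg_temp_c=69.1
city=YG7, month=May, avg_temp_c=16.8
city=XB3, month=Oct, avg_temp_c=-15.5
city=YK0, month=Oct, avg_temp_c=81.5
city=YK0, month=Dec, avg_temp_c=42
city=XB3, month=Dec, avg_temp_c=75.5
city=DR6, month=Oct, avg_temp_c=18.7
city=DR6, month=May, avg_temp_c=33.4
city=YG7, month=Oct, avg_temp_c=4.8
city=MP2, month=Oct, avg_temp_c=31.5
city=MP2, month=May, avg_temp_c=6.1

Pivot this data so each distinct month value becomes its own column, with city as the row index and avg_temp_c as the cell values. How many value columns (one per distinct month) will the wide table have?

3

3 distinct month values: Dec, May, Oct.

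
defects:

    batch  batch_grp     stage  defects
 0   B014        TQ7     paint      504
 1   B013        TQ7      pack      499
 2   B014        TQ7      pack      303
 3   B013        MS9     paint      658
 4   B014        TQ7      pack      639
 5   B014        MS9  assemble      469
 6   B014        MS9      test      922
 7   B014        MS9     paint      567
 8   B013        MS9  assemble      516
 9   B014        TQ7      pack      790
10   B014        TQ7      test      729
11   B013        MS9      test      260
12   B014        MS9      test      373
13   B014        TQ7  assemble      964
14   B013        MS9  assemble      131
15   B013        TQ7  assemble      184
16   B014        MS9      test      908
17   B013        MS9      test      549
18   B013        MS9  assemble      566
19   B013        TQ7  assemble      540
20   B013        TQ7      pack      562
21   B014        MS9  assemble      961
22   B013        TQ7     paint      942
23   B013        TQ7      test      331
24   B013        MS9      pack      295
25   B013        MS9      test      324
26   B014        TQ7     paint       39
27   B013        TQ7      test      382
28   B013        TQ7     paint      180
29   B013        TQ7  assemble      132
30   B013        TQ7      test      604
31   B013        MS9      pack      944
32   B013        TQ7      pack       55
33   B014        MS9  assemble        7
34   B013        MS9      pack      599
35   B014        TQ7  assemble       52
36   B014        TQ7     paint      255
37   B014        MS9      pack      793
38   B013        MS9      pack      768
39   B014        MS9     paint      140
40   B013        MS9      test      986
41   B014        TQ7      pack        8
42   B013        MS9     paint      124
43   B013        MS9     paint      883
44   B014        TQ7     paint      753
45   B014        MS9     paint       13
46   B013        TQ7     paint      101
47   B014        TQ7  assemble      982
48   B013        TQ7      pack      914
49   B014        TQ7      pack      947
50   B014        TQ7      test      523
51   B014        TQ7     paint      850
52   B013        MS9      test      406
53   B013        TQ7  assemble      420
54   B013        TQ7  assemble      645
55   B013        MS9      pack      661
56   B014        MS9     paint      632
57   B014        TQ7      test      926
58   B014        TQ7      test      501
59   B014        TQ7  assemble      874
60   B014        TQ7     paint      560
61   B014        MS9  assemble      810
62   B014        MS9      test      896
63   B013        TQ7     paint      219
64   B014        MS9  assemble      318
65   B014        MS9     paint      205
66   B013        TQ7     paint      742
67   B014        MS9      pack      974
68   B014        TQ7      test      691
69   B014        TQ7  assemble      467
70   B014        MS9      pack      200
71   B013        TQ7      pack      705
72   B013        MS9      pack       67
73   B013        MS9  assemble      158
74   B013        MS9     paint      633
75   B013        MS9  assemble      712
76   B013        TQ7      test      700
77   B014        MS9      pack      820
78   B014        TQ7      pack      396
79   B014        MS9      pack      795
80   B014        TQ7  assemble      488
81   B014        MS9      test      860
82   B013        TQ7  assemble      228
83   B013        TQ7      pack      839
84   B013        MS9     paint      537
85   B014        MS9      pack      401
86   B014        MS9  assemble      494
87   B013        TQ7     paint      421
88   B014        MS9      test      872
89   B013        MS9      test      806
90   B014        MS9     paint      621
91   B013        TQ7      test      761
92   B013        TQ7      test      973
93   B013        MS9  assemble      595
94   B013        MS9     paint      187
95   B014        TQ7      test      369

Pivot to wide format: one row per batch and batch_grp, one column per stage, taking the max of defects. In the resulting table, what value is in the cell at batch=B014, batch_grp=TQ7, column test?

926

Rows with batch=B014, batch_grp=TQ7 and stage=test: defects values are 729, 523, 926, 501, 691, 369.
max(729, 523, 926, 501, 691, 369) = 926.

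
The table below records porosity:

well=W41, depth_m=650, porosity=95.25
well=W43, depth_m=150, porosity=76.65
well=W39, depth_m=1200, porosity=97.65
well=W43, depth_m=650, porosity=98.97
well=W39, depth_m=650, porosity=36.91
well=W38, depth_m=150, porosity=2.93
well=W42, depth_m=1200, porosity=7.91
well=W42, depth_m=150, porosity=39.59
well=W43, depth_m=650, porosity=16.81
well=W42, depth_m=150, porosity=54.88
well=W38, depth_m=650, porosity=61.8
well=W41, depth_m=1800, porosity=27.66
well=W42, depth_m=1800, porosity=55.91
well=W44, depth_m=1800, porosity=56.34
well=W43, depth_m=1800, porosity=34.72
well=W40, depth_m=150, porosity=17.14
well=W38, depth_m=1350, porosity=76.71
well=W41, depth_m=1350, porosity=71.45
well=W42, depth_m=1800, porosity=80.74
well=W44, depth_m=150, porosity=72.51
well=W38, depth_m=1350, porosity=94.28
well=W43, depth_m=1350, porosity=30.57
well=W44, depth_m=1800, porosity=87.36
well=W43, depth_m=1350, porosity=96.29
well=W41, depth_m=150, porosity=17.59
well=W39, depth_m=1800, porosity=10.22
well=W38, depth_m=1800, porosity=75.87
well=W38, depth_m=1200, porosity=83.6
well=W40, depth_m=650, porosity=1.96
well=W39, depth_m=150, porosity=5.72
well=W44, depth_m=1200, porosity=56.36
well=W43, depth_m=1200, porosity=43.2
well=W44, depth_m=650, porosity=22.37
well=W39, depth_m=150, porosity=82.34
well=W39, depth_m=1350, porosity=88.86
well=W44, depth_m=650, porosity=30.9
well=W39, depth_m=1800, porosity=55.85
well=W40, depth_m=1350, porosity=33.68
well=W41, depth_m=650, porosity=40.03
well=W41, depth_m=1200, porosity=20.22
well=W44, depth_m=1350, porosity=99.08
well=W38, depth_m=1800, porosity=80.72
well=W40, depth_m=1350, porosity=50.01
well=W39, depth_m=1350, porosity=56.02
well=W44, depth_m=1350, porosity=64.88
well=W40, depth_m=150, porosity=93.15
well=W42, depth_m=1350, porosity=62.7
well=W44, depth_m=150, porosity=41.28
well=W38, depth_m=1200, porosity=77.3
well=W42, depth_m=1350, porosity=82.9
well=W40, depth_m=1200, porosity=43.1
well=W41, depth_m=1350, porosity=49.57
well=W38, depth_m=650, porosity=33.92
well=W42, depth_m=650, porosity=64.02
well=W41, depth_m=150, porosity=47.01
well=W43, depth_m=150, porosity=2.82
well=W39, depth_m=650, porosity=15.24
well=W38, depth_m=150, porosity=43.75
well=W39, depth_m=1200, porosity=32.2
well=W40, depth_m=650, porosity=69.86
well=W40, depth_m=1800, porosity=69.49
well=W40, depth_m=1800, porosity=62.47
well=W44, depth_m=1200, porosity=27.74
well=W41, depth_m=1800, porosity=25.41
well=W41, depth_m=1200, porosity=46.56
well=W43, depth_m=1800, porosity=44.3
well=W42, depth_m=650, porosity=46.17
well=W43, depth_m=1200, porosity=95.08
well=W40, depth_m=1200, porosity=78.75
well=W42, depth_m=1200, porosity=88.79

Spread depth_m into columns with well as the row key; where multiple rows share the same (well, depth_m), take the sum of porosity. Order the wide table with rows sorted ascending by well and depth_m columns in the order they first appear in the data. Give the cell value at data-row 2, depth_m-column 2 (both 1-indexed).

With rows sorted ascending by well, row 2 is well=W39. depth_m columns in first-appearance order: 650, 150, 1200, 1800, 1350; column 2 is 150.
Long rows with well=W39, depth_m=150: 5.72 + 82.34 = 88.06.

88.06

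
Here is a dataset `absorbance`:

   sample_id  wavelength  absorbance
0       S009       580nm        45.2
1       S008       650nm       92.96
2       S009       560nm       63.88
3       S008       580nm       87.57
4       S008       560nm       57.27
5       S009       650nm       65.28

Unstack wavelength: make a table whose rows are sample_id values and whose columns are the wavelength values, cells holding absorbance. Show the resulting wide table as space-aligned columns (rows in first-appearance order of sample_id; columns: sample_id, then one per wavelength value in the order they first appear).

sample_id  580nm  650nm  560nm
S009       45.2   65.28  63.88
S008       87.57  92.96  57.27

Columns: sample_id plus the 3 distinct wavelength values (580nm, 650nm, 560nm).
For example, row S009 column 580nm takes absorbance=45.2 from the long row (S009, 580nm).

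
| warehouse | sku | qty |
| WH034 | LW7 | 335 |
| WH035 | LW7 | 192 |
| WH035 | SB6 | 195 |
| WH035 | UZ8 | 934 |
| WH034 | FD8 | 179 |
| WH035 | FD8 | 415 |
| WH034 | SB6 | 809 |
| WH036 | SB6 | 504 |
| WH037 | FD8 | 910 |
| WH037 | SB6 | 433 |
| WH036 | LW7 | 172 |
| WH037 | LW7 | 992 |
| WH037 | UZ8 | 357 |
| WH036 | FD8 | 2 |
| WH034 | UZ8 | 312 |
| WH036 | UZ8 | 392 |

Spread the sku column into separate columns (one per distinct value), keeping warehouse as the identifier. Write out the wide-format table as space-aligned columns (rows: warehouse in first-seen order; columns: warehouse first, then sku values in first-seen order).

warehouse  LW7  SB6  UZ8  FD8
WH034      335  809  312  179
WH035      192  195  934  415
WH036      172  504  392  2  
WH037      992  433  357  910

Columns: warehouse plus the 4 distinct sku values (LW7, SB6, UZ8, FD8).
For example, row WH034 column LW7 takes qty=335 from the long row (WH034, LW7).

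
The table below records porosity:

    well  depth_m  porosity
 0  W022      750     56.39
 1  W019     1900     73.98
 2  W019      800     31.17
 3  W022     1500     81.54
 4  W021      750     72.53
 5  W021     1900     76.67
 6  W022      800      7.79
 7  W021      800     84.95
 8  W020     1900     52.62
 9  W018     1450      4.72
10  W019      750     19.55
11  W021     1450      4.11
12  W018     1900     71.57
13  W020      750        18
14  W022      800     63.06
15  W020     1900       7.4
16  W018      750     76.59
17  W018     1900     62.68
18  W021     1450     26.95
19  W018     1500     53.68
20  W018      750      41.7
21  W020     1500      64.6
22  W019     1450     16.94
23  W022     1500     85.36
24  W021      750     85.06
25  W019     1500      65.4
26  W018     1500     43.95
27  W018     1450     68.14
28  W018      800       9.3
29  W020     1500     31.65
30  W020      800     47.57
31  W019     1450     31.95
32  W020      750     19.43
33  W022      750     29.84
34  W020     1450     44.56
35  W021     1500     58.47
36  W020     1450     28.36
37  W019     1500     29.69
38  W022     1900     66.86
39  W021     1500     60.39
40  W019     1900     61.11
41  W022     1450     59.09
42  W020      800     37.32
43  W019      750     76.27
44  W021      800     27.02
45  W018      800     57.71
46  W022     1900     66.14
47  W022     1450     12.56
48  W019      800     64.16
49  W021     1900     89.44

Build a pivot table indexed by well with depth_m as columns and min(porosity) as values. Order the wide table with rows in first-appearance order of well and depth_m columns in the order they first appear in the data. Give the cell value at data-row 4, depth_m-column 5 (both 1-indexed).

28.36

With rows in first-appearance order of well, row 4 is well=W020. depth_m columns in first-appearance order: 750, 1900, 800, 1500, 1450; column 5 is 1450.
Long rows with well=W020, depth_m=1450: min(44.56, 28.36) = 28.36.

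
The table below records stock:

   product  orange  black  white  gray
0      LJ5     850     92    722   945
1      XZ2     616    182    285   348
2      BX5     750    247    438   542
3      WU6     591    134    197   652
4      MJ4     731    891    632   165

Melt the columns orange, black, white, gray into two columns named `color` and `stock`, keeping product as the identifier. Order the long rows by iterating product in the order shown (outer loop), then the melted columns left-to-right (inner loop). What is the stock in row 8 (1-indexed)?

20 rows total (5 × 4). Row 8: index ⌊(8-1)/4⌋ = 1 into product → XZ2; (8-1) mod 4 = 3 into the melted columns → gray.
So row 8 is (XZ2, gray, 348); stock = 348.

348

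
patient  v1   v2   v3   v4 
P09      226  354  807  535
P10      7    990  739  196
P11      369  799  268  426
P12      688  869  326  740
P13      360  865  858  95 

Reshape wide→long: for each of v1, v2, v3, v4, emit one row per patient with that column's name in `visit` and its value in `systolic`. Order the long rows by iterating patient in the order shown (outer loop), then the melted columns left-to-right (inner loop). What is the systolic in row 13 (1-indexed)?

688

20 rows total (5 × 4). Row 13: index ⌊(13-1)/4⌋ = 3 into patient → P12; (13-1) mod 4 = 0 into the melted columns → v1.
So row 13 is (P12, v1, 688); systolic = 688.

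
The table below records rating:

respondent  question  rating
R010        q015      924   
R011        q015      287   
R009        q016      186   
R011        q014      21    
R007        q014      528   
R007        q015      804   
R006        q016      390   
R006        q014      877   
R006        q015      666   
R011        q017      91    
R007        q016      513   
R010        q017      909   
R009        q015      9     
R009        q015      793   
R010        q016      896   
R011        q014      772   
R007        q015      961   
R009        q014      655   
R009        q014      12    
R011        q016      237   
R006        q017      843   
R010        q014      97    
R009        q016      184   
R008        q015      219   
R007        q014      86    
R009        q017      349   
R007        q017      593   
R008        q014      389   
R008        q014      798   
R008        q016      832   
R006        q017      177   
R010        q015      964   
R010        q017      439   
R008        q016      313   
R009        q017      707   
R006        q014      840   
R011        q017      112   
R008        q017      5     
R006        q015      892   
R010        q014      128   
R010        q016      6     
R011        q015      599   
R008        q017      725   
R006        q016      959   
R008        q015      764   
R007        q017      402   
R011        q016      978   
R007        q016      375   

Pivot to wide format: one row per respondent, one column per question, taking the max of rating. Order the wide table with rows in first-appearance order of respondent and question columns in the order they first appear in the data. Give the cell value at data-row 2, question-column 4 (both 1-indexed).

With rows in first-appearance order of respondent, row 2 is respondent=R011. question columns in first-appearance order: q015, q016, q014, q017; column 4 is q017.
Long rows with respondent=R011, question=q017: max(91, 112) = 112.

112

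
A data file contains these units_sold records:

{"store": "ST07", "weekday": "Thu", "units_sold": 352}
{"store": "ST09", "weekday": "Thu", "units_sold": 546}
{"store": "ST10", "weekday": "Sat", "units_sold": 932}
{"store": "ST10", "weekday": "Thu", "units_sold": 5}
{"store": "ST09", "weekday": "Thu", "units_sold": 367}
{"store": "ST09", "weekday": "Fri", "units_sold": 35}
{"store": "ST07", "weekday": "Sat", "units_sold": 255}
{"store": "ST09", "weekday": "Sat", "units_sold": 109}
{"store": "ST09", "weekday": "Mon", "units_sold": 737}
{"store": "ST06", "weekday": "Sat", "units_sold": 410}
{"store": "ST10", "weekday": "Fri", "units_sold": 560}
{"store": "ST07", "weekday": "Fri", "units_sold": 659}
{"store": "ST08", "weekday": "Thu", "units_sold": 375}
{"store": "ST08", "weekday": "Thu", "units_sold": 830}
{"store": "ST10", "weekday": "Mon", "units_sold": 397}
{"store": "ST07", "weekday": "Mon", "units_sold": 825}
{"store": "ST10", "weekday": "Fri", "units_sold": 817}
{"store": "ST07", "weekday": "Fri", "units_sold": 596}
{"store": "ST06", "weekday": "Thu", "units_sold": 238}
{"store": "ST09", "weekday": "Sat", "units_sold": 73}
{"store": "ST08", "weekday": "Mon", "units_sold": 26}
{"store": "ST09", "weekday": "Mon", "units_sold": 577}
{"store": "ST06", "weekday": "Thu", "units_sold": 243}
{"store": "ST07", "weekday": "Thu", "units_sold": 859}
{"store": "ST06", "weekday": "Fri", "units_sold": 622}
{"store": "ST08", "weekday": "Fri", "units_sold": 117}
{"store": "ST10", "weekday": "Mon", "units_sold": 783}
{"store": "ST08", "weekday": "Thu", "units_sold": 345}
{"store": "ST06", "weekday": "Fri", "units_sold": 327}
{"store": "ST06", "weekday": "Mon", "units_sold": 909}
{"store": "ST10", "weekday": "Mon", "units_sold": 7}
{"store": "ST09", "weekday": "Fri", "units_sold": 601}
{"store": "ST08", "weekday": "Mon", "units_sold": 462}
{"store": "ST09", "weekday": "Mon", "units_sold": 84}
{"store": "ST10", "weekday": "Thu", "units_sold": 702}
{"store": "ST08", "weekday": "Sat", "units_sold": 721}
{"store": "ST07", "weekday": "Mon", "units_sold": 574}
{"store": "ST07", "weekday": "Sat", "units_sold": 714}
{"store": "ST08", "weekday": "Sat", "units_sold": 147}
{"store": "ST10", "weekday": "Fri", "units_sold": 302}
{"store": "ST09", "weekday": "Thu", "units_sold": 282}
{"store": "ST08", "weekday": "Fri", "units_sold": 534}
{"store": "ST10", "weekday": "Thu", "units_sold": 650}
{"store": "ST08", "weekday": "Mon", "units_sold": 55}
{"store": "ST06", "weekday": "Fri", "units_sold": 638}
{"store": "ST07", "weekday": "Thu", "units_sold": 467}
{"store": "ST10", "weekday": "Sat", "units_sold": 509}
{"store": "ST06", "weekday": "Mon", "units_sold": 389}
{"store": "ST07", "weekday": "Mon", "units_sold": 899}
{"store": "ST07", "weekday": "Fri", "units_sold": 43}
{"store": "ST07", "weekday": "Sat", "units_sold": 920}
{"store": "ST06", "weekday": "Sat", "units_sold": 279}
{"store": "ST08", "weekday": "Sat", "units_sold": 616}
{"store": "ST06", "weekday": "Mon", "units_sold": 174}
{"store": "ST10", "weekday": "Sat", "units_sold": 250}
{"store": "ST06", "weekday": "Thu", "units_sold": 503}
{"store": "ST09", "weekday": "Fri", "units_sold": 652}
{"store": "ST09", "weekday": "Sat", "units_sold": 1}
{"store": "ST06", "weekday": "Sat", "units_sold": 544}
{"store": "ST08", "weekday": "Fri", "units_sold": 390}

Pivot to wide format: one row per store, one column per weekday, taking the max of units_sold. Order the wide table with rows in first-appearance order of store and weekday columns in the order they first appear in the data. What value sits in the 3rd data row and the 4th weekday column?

783

With rows in first-appearance order of store, row 3 is store=ST10. weekday columns in first-appearance order: Thu, Sat, Fri, Mon; column 4 is Mon.
Long rows with store=ST10, weekday=Mon: max(397, 783, 7) = 783.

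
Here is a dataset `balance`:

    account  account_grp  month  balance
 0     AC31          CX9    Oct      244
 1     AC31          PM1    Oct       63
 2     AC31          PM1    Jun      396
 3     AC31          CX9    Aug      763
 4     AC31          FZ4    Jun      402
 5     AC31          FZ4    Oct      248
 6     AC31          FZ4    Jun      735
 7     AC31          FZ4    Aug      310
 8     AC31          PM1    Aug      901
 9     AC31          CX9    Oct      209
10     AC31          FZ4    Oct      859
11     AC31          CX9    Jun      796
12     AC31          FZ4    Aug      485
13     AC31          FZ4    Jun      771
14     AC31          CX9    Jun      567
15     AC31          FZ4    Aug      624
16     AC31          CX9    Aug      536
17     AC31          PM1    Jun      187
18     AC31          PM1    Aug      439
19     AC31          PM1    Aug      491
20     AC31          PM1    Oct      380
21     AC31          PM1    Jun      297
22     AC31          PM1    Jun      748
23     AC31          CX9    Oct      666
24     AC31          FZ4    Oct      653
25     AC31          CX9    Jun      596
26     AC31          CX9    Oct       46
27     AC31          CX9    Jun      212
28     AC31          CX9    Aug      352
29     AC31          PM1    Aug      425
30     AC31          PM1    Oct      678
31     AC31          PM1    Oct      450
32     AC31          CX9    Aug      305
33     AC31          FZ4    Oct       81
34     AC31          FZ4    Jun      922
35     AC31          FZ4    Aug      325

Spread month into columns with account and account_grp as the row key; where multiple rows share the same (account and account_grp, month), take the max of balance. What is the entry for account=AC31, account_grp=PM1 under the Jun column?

Rows with account=AC31, account_grp=PM1 and month=Jun: balance values are 396, 187, 297, 748.
max(396, 187, 297, 748) = 748.

748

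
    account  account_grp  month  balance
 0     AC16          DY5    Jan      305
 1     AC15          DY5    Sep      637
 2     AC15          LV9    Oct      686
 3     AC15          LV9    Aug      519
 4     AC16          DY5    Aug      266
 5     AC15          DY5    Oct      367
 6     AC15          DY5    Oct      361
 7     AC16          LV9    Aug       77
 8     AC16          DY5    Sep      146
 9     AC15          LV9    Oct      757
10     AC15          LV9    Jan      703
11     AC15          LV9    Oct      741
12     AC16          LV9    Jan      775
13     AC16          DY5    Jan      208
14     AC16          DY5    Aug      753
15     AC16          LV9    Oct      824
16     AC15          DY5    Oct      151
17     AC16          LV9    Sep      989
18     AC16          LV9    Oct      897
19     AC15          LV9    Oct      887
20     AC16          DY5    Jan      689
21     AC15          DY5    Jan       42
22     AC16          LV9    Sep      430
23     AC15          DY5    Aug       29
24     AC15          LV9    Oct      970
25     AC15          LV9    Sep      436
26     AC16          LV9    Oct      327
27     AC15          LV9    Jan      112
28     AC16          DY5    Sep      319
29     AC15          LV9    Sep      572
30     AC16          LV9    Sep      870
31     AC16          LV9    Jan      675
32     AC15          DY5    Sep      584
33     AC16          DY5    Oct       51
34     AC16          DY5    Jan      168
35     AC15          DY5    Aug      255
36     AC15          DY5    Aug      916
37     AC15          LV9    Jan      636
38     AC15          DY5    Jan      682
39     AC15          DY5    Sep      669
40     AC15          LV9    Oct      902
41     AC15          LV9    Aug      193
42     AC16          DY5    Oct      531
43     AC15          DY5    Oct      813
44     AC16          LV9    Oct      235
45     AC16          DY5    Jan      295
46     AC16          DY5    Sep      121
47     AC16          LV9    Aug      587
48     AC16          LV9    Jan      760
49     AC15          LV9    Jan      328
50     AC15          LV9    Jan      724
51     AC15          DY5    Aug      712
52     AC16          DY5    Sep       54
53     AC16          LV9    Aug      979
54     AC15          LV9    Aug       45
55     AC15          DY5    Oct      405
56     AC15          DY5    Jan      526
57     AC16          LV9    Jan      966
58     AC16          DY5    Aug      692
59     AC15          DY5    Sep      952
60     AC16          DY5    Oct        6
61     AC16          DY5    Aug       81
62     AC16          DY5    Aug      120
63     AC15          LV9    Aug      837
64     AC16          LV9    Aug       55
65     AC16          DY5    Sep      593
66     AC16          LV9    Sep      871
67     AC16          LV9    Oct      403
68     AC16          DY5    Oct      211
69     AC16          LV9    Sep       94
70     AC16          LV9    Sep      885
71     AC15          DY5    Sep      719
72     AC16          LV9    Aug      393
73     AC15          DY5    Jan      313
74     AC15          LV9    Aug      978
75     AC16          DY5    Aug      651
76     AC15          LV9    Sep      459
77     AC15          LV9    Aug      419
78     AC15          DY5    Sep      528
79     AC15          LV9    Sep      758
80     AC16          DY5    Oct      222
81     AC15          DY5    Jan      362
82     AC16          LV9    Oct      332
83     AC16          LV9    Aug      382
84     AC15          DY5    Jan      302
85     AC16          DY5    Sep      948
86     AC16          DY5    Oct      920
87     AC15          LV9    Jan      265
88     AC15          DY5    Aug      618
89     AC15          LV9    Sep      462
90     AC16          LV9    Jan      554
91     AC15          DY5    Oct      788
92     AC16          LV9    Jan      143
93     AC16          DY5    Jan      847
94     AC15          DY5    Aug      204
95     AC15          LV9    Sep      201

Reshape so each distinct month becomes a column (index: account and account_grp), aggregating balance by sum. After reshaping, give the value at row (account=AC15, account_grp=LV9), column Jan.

Rows with account=AC15, account_grp=LV9 and month=Jan: balance values are 703, 112, 636, 328, 724, 265.
703 + 112 + 636 + 328 + 724 + 265 = 2768.

2768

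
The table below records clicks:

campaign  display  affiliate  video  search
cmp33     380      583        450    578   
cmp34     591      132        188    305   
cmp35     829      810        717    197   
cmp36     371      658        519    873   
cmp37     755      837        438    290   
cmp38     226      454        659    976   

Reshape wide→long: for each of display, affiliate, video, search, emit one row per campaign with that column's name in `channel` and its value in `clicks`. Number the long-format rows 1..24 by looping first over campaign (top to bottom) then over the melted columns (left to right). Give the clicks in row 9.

24 rows total (6 × 4). Row 9: index ⌊(9-1)/4⌋ = 2 into campaign → cmp35; (9-1) mod 4 = 0 into the melted columns → display.
So row 9 is (cmp35, display, 829); clicks = 829.

829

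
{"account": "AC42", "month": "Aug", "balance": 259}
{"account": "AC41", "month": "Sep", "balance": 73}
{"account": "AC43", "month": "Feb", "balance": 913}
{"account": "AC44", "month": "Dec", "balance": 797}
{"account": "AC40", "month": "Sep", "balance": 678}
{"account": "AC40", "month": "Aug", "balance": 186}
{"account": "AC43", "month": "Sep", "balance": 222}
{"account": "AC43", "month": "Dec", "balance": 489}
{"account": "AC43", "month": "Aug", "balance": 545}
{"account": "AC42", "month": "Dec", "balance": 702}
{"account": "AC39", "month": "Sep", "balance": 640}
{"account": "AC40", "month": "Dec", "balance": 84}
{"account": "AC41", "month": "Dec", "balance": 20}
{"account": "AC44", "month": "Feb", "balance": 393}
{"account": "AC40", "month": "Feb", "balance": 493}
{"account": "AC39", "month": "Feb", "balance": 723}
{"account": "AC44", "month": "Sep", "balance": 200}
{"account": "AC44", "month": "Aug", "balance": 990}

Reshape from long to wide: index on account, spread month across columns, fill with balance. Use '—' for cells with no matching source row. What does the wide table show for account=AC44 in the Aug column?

The long row with account=AC44, month=Aug has balance=990.

990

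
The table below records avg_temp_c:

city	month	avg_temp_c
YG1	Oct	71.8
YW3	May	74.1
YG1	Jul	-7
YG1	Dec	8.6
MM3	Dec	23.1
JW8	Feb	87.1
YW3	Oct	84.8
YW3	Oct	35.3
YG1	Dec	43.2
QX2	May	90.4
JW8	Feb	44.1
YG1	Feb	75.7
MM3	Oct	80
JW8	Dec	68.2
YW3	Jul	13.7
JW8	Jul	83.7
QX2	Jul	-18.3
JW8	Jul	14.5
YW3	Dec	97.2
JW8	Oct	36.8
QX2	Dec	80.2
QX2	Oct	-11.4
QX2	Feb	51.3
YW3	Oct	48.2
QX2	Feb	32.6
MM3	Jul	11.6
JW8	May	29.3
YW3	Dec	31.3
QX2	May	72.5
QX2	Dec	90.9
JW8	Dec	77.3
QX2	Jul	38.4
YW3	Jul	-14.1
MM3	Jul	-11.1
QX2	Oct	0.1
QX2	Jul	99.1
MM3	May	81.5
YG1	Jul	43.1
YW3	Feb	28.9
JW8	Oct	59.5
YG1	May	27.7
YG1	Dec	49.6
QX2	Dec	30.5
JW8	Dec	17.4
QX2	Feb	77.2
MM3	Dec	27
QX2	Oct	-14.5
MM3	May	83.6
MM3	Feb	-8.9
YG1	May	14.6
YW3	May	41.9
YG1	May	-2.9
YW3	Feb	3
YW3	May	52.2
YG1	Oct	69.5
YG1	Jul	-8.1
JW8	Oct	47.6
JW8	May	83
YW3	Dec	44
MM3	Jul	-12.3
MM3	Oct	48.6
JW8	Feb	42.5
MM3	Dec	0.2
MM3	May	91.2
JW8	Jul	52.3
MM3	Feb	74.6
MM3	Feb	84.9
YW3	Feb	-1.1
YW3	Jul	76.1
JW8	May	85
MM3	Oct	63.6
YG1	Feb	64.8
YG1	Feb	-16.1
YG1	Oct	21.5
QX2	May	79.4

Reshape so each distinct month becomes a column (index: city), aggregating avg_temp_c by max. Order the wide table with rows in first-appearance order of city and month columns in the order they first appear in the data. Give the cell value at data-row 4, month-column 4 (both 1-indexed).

With rows in first-appearance order of city, row 4 is city=JW8. month columns in first-appearance order: Oct, May, Jul, Dec, Feb; column 4 is Dec.
Long rows with city=JW8, month=Dec: max(68.2, 77.3, 17.4) = 77.3.

77.3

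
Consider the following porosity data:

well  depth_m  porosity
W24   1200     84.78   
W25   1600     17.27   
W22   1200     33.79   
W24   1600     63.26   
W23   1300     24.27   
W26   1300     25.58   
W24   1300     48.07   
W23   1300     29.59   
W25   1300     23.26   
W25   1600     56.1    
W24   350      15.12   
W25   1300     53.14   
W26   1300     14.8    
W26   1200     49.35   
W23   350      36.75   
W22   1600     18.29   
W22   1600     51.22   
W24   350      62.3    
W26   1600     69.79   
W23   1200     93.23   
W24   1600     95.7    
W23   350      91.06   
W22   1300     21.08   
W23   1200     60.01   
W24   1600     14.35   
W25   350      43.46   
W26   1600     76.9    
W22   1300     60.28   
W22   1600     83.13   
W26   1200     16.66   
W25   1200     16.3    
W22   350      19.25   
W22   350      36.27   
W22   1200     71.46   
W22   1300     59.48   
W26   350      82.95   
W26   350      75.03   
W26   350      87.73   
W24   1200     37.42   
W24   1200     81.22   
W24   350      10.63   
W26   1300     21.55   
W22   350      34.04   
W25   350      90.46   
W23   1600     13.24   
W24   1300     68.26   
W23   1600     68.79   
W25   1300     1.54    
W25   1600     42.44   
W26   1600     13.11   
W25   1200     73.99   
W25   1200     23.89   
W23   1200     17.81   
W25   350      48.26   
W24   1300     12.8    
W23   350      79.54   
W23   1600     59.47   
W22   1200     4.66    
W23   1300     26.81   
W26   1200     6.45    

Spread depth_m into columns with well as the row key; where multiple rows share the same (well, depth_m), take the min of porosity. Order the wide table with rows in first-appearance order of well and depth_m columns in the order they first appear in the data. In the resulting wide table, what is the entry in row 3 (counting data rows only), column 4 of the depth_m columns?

With rows in first-appearance order of well, row 3 is well=W22. depth_m columns in first-appearance order: 1200, 1600, 1300, 350; column 4 is 350.
Long rows with well=W22, depth_m=350: min(19.25, 36.27, 34.04) = 19.25.

19.25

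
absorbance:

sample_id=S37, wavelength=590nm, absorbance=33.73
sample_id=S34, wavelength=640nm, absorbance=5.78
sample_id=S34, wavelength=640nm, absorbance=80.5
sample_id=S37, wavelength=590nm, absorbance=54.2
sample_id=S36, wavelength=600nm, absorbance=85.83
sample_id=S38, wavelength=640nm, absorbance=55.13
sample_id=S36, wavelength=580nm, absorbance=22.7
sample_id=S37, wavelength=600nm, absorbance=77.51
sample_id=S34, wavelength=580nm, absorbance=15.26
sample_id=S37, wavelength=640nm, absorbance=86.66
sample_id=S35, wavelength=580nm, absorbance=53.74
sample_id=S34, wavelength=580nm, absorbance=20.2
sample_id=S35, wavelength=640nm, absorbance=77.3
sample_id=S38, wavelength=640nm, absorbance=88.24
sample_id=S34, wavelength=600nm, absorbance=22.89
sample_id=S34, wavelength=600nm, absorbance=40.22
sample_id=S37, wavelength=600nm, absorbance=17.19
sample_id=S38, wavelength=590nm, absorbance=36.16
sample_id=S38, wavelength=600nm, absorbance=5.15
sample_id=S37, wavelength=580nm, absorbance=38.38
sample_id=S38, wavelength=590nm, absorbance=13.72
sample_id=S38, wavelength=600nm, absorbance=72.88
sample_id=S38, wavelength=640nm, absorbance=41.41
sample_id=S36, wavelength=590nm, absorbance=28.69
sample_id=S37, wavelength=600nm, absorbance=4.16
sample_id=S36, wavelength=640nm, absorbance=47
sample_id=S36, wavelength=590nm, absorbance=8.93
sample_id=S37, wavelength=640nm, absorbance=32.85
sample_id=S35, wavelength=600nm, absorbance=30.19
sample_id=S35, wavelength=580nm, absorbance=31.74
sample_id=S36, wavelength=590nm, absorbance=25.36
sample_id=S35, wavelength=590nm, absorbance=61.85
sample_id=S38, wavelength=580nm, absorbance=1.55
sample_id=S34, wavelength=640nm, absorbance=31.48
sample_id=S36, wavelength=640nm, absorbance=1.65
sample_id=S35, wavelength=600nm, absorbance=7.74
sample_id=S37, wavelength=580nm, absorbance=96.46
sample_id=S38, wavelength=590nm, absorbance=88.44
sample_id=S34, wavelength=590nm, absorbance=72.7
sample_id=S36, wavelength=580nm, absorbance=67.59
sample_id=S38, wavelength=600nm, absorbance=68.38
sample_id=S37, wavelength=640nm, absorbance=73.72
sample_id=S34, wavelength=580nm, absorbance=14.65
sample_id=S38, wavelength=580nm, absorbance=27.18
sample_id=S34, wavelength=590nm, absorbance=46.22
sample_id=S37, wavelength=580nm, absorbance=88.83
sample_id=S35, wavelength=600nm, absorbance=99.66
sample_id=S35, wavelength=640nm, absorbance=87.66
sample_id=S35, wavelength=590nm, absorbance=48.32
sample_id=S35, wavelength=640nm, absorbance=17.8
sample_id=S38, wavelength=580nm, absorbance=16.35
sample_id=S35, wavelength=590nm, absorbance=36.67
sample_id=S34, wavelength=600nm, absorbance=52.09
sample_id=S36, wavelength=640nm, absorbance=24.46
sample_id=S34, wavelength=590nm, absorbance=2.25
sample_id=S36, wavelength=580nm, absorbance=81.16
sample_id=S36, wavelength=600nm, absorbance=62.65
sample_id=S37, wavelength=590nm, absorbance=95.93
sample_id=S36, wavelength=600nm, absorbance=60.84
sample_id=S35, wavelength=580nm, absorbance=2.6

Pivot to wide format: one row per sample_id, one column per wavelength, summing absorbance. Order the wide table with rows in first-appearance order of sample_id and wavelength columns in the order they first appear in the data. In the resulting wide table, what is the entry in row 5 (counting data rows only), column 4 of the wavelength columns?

With rows in first-appearance order of sample_id, row 5 is sample_id=S35. wavelength columns in first-appearance order: 590nm, 640nm, 600nm, 580nm; column 4 is 580nm.
Long rows with sample_id=S35, wavelength=580nm: 53.74 + 31.74 + 2.6 = 88.08.

88.08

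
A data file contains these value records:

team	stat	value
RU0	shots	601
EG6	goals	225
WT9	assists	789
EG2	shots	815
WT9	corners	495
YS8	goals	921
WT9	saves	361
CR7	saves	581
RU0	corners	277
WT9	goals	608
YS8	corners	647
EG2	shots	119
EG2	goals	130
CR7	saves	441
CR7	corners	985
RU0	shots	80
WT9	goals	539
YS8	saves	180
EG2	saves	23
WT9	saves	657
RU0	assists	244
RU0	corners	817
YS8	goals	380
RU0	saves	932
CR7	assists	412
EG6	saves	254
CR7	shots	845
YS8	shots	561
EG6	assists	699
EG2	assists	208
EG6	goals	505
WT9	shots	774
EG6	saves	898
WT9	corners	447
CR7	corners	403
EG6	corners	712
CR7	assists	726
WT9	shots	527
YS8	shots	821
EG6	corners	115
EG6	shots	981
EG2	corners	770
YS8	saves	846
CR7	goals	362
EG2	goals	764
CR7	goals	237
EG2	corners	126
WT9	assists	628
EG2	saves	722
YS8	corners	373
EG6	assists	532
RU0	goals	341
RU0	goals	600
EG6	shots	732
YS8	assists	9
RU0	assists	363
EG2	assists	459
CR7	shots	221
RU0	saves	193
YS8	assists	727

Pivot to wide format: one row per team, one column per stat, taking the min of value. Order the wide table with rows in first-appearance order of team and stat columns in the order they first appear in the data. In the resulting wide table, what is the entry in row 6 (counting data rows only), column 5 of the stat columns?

With rows in first-appearance order of team, row 6 is team=CR7. stat columns in first-appearance order: shots, goals, assists, corners, saves; column 5 is saves.
Long rows with team=CR7, stat=saves: min(581, 441) = 441.

441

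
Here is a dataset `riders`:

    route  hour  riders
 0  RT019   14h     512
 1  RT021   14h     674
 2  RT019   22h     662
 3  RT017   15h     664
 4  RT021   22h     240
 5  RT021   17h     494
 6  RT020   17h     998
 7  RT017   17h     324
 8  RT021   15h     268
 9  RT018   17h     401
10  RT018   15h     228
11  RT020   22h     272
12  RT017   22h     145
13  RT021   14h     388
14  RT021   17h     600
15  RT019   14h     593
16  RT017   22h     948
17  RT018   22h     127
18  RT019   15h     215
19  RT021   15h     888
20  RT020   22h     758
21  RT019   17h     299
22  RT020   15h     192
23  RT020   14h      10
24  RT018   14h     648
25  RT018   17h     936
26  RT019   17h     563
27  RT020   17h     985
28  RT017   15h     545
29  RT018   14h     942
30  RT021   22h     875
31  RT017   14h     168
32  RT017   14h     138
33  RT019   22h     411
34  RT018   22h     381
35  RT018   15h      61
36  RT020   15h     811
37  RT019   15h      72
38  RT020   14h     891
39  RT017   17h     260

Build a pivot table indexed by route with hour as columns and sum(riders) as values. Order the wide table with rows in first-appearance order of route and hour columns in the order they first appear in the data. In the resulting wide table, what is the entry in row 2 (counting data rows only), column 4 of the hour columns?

1094

With rows in first-appearance order of route, row 2 is route=RT021. hour columns in first-appearance order: 14h, 22h, 15h, 17h; column 4 is 17h.
Long rows with route=RT021, hour=17h: 494 + 600 = 1094.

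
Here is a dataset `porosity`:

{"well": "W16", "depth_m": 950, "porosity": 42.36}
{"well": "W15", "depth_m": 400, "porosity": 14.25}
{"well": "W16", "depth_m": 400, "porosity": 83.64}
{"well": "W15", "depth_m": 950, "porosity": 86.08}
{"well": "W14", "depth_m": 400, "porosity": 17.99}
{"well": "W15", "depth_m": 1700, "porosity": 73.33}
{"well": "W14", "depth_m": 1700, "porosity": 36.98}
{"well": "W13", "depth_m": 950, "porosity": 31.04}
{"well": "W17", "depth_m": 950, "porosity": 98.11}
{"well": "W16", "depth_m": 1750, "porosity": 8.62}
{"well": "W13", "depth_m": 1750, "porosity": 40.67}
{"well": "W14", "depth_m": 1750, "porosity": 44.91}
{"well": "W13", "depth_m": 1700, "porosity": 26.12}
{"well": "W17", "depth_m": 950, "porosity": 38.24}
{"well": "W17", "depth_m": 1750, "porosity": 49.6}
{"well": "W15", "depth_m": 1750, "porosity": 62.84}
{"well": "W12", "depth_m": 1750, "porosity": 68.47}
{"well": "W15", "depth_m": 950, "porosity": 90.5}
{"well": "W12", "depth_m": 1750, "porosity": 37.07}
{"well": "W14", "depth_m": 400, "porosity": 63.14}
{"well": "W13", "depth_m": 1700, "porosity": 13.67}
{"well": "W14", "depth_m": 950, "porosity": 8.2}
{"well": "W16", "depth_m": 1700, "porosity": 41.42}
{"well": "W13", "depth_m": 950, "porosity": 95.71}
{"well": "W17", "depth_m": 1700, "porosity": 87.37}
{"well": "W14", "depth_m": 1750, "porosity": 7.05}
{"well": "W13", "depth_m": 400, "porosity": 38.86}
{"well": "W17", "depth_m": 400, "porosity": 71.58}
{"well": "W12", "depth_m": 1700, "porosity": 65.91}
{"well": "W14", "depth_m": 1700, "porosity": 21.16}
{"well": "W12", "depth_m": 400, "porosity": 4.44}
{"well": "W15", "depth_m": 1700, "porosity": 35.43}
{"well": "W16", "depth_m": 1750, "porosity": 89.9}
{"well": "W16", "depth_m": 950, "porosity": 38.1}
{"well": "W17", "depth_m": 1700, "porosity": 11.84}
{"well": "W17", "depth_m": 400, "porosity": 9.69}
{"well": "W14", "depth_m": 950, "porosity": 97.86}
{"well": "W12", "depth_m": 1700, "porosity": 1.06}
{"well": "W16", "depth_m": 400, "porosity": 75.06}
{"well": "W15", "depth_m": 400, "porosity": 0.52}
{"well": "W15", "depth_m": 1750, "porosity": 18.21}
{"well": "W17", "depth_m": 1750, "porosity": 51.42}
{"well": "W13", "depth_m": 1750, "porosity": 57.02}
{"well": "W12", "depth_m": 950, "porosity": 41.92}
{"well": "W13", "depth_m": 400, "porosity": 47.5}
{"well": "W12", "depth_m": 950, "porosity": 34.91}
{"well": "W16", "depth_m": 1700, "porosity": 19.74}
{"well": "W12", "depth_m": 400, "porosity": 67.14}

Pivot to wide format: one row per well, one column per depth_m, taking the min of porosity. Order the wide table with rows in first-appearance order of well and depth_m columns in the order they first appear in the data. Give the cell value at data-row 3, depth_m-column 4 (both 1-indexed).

With rows in first-appearance order of well, row 3 is well=W14. depth_m columns in first-appearance order: 950, 400, 1700, 1750; column 4 is 1750.
Long rows with well=W14, depth_m=1750: min(44.91, 7.05) = 7.05.

7.05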